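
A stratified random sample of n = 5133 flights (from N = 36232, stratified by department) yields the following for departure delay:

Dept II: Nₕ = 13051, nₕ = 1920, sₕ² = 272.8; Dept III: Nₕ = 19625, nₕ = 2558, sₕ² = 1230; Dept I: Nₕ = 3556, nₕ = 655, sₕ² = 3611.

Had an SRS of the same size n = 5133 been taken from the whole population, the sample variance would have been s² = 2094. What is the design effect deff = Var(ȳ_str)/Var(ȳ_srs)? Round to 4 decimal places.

0.5190

Var(ȳ_str) = Σ Wₕ²(1−fₕ)sₕ²/nₕ with Wₕ = Nₕ/36232:
  Dept II: (13051/36232)²·(1−1920/13051)·272.8/1920 = 0.015723039
  Dept III: (19625/36232)²·(1−2558/19625)·1230/2558 = 0.12268368
  Dept I: (3556/36232)²·(1−655/3556)·3611/655 = 0.043322255
  → Var(ȳ_str) = 0.18172897.
Var(ȳ_srs) = (1 − 5133/36232)·2094/5133 = 0.35015435.
deff = 0.18172897 / 0.35015435 = 0.5190.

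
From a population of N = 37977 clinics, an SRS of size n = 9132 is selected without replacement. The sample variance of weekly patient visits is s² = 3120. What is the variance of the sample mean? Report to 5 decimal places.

Under SRS without replacement, Var(ȳ) = (1 − f)·s²/n with f = n/N = 9132/37977 = 0.24046133.
Var(ȳ) = (1 − 0.24046133)·3120/9132 = 0.75953867·0.34165572 = 0.25950073.

0.25950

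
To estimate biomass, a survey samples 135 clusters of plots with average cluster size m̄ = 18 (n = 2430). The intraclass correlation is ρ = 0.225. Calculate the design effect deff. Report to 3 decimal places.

4.825

deff = 1 + (18 − 1)·0.225 = 1 + 3.825 = 4.825.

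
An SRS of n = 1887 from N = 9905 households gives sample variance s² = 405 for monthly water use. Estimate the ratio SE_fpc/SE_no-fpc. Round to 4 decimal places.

f = n/N = 1887/9905 = 0.19050984.
SE_no-fpc = √(s²/n) = 0.46327788; SE_fpc = √((1−f)s²/n) = 0.41681885.
Ratio = √(1−f) = 0.89971671.

0.8997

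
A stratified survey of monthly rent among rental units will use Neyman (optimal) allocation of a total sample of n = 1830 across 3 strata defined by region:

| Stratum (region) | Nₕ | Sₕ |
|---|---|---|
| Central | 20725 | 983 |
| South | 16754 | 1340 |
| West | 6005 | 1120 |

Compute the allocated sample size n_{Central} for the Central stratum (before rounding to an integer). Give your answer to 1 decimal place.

752.4

Neyman allocation: nₕ = n·NₕSₕ / Σⱼ NⱼSⱼ.
Σ NⱼSⱼ = 20725·983 + 16754·1340 + 6005·1120 = 4.9548635 × 10^7.
n_{Central} = 1830·20725·983 / (4.9548635 × 10^7) = 752.4.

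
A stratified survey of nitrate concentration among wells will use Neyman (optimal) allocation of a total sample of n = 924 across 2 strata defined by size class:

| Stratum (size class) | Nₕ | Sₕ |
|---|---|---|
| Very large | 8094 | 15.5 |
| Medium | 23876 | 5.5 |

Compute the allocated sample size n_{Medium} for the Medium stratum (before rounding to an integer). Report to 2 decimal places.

Neyman allocation: nₕ = n·NₕSₕ / Σⱼ NⱼSⱼ.
Σ NⱼSⱼ = 8094·15.5 + 23876·5.5 = 256775.
n_{Medium} = 924·23876·5.5 / 256775 = 472.55.

472.55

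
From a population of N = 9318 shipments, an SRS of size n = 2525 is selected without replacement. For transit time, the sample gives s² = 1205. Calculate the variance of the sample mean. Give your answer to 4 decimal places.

Under SRS without replacement, Var(ȳ) = (1 − f)·s²/n with f = n/N = 2525/9318 = 0.27098090.
Var(ȳ) = (1 − 0.27098090)·1205/2525 = 0.72901910·0.47722772 = 0.34790813.

0.3479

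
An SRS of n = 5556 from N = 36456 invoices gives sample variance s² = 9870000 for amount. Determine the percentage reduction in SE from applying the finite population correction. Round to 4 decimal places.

f = n/N = 5556/36456 = 0.15240290.
SE_no-fpc = √(s²/n) = 42.148047; SE_fpc = √((1−f)s²/n) = 38.803615.
Ratio = √(1−f) = 0.92065037. Reduction = 100·(1 − 0.92065037) = 7.9350%.

7.9350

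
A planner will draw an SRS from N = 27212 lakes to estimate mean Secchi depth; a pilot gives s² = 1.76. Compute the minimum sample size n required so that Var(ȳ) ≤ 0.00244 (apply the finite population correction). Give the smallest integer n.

Without fpc, n₀ = s²/D = 1.76/0.00244 = 721.3115.
With fpc, (1 − n/N)·s²/n ≤ D requires n ≥ n₀/(1 + n₀/N) = 721.3115/(1 + 721.3115/27212) = 702.6853.
Rounding up, n = 703.

703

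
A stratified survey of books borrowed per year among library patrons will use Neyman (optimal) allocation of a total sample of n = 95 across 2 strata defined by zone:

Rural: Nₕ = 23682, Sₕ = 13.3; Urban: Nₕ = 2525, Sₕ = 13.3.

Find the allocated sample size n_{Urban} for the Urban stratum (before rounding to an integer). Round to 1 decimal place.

Neyman allocation: nₕ = n·NₕSₕ / Σⱼ NⱼSⱼ.
Σ NⱼSⱼ = 23682·13.3 + 2525·13.3 = 348553.1.
n_{Urban} = 95·2525·13.3 / 348553.1 = 9.2.

9.2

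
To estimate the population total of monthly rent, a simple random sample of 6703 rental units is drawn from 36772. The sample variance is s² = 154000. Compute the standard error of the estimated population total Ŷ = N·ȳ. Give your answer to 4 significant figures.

159400

Var(Ŷ) = N²·Var(ȳ) = N²·(1 − n/N)·s²/n.
f = 6703/36772 = 0.18228543; Var(ȳ) = 0.81771457·154000/6703 = 18.786818.
Var(Ŷ) = 36772² · 18.786818 = 2.5403159 × 10^10.
SE(Ŷ) = √(2.5403159 × 10^10) = 159400.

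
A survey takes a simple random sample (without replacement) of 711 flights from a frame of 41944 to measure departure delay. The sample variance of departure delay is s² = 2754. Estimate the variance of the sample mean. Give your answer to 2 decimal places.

Under SRS without replacement, Var(ȳ) = (1 − f)·s²/n with f = n/N = 711/41944 = 0.01695117.
Var(ȳ) = (1 − 0.01695117)·2754/711 = 0.98304883·3.8734177 = 3.8077587.

3.81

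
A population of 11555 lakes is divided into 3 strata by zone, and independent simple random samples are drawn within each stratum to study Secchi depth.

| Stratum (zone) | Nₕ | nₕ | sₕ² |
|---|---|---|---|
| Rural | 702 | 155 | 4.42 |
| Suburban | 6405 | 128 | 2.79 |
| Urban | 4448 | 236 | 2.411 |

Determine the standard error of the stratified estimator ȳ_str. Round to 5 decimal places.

Var(ȳ_str) = Σₕ Wₕ²(1 − fₕ)sₕ²/nₕ with Wₕ = Nₕ/N, N = 11555.
Rural: Wₕ = 0.06075292; term = 0.06075292²·(1 − 0.22079772)·4.42/155 = 8.2011567 × 10^-5.
Suburban: Wₕ = 0.55430550; term = 0.55430550²·(1 − 0.01998439)·2.79/128 = 0.0065633505.
Urban: Wₕ = 0.38494158; term = 0.38494158²·(1 − 0.05305755)·2.411/236 = 0.0014335025.
Sum = 0.0080788646.
SE = √(0.0080788646) = 0.08988.

0.08988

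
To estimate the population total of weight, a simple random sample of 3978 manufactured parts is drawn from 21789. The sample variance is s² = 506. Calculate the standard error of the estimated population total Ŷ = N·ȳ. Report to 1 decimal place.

7026.0

Var(Ŷ) = N²·Var(ȳ) = N²·(1 − n/N)·s²/n.
f = 3978/21789 = 0.18256919; Var(ȳ) = 0.81743081·506/3978 = 0.10397687.
Var(Ŷ) = 21789² · 0.10397687 = 4.9364113 × 10^7.
SE(Ŷ) = √(4.9364113 × 10^7) = 7026.0.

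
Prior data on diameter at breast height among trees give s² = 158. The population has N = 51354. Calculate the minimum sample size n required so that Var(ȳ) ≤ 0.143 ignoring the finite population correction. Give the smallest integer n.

Without fpc, n₀ = s²/D = 158/0.143 = 1104.8951.
Rounding up, n = 1105.

1105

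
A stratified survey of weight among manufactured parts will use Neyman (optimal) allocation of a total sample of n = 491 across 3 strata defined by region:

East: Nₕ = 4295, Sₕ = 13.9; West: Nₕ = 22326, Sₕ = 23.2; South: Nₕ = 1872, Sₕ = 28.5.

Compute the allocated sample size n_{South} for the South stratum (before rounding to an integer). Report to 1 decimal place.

Neyman allocation: nₕ = n·NₕSₕ / Σⱼ NⱼSⱼ.
Σ NⱼSⱼ = 4295·13.9 + 22326·23.2 + 1872·28.5 = 631015.7.
n_{South} = 491·1872·28.5 / 631015.7 = 41.5.

41.5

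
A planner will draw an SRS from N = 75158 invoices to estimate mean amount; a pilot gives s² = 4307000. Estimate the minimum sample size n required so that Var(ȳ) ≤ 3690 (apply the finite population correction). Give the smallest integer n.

Without fpc, n₀ = s²/D = 4307000/3690 = 1167.2087.
With fpc, (1 − n/N)·s²/n ≤ D requires n ≥ n₀/(1 + n₀/N) = 1167.2087/(1 + 1167.2087/75158) = 1149.3591.
Rounding up, n = 1150.

1150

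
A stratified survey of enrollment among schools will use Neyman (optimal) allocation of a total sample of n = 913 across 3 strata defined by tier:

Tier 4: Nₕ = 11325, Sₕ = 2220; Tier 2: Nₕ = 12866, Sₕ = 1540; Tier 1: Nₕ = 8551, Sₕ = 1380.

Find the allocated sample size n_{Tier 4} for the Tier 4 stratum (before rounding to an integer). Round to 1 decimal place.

404.4

Neyman allocation: nₕ = n·NₕSₕ / Σⱼ NⱼSⱼ.
Σ NⱼSⱼ = 11325·2220 + 12866·1540 + 8551·1380 = 5.675552 × 10^7.
n_{Tier 4} = 913·11325·2220 / (5.675552 × 10^7) = 404.4.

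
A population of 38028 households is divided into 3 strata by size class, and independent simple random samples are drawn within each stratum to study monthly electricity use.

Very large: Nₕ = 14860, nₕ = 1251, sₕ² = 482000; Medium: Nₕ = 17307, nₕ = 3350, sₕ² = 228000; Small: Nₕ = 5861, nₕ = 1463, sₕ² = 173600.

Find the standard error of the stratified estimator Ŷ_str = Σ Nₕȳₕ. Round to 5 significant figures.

Var(Ŷ_str) = Σₕ Nₕ²(1 − fₕ)sₕ²/nₕ.
Very large: 14860²·(1 − 1251/14860)·482000/1251 = 7.7917454 × 10^10.
Medium: 17307²·(1 − 3350/17307)·228000/3350 = 1.6440079 × 10^10.
Small: 5861²·(1 − 1463/5861)·173600/1463 = 3.058668 × 10^9.
Sum = 9.7416201 × 10^10.
SE = √(9.7416201 × 10^10) = 312120.

312120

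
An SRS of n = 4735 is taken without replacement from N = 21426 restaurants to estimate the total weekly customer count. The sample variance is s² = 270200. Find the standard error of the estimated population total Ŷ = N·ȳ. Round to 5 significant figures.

Var(Ŷ) = N²·Var(ȳ) = N²·(1 − n/N)·s²/n.
f = 4735/21426 = 0.22099319; Var(ȳ) = 0.77900681·270200/4735 = 44.453567.
Var(Ŷ) = 21426² · 44.453567 = 2.0407454 × 10^10.
SE(Ŷ) = √(2.0407454 × 10^10) = 142850.

142850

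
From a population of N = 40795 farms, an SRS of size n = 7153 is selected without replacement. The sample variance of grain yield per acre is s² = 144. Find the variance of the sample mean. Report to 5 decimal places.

Under SRS without replacement, Var(ȳ) = (1 − f)·s²/n with f = n/N = 7153/40795 = 0.17534012.
Var(ȳ) = (1 − 0.17534012)·144/7153 = 0.82465988·0.020131413 = 0.016601569.

0.01660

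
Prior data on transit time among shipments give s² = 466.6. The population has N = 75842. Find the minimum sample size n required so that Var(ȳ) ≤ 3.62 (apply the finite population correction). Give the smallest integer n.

129

Without fpc, n₀ = s²/D = 466.6/3.62 = 128.8950.
With fpc, (1 − n/N)·s²/n ≤ D requires n ≥ n₀/(1 + n₀/N) = 128.8950/(1 + 128.8950/75842) = 128.6763.
Rounding up, n = 129.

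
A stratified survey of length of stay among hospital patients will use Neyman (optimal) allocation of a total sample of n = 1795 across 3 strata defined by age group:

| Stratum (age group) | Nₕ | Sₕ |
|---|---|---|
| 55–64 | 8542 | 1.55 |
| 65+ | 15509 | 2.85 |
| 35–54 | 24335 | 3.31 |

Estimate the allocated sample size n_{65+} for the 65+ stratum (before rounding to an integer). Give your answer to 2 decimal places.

Neyman allocation: nₕ = n·NₕSₕ / Σⱼ NⱼSⱼ.
Σ NⱼSⱼ = 8542·1.55 + 15509·2.85 + 24335·3.31 = 137989.6.
n_{65+} = 1795·15509·2.85 / 137989.6 = 574.97.

574.97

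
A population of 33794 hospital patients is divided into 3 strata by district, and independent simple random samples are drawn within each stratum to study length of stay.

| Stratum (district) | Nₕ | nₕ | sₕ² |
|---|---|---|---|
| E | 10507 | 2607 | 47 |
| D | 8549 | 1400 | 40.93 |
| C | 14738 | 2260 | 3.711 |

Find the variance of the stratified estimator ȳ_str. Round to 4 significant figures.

Var(ȳ_str) = Σₕ Wₕ²(1 − fₕ)sₕ²/nₕ with Wₕ = Nₕ/N, N = 33794.
E: Wₕ = 0.31091318; term = 0.31091318²·(1 − 0.24812030)·47/2607 = 0.0013103383.
D: Wₕ = 0.25297390; term = 0.25297390²·(1 − 0.16376184)·40.93/1400 = 0.0015645705.
C: Wₕ = 0.43611292; term = 0.43611292²·(1 − 0.15334509)·3.711/2260 = 2.6441546 × 10^-4.
Sum = 0.0031393243.

0.003139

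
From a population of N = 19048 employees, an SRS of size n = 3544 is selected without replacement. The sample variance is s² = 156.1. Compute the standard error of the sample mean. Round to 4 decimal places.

Under SRS without replacement, Var(ȳ) = (1 − f)·s²/n with f = n/N = 3544/19048 = 0.18605628.
Var(ȳ) = (1 − 0.18605628)·156.1/3544 = 0.81394372·0.044046275 = 0.035851189.
SE(ȳ) = √(0.035851189) = 0.1893.

0.1893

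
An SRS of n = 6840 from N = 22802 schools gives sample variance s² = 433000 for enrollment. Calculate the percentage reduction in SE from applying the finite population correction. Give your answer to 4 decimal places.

f = n/N = 6840/22802 = 0.29997369.
SE_no-fpc = √(s²/n) = 7.956387; SE_fpc = √((1−f)s²/n) = 6.656916.
Ratio = √(1−f) = 0.83667575. Reduction = 100·(1 − 0.83667575) = 16.3324%.

16.3324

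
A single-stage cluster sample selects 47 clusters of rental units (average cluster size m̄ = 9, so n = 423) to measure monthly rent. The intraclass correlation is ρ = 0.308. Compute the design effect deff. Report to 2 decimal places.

3.46

deff = 1 + (9 − 1)·0.308 = 1 + 2.464 = 3.464.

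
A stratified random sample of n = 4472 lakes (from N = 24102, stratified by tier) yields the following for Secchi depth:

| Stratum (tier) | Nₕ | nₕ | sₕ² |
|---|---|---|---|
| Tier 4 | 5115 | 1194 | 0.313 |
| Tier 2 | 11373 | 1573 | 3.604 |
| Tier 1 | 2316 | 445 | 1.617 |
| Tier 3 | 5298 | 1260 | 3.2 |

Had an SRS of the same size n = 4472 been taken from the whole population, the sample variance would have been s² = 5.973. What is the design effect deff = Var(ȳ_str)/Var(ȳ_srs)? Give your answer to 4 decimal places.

0.5233

Var(ȳ_str) = Σ Wₕ²(1−fₕ)sₕ²/nₕ with Wₕ = Nₕ/24102:
  Tier 4: (5115/24102)²·(1−1194/5115)·0.313/1194 = 9.0505782 × 10^-6
  Tier 2: (11373/24102)²·(1−1573/11373)·3.604/1573 = 4.3959325 × 10^-4
  Tier 1: (2316/24102)²·(1−445/2316)·1.617/445 = 2.7105423 × 10^-5
  Tier 3: (5298/24102)²·(1−1260/5298)·3.2/1260 = 9.353013 × 10^-5
  → Var(ȳ_str) = 5.6927938 × 10^-4.
Var(ȳ_srs) = (1 − 4472/24102)·5.973/4472 = 0.0010878222.
deff = (5.6927938 × 10^-4) / 0.0010878222 = 0.5233.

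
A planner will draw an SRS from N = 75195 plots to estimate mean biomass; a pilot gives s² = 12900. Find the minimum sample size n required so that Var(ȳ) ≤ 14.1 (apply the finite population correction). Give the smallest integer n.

904

Without fpc, n₀ = s²/D = 12900/14.1 = 914.8936.
With fpc, (1 − n/N)·s²/n ≤ D requires n ≥ n₀/(1 + n₀/N) = 914.8936/(1 + 914.8936/75195) = 903.8959.
Rounding up, n = 904.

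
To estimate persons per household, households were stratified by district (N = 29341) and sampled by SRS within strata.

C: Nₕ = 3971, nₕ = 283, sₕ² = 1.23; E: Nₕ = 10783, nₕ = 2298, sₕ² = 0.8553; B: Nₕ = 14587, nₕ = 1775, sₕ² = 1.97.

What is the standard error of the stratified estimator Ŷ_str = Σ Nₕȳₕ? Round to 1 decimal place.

Var(Ŷ_str) = Σₕ Nₕ²(1 − fₕ)sₕ²/nₕ.
C: 3971²·(1 − 283/3971)·1.23/283 = 63651.622.
E: 10783²·(1 − 2298/10783)·0.8553/2298 = 34053.355.
B: 14587²·(1 − 1775/14587)·1.97/1775 = 207420.07.
Sum = 305125.05.
SE = √(305125.05) = 552.4.

552.4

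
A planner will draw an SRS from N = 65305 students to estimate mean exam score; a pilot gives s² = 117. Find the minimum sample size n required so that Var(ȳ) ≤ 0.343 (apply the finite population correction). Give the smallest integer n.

Without fpc, n₀ = s²/D = 117/0.343 = 341.1079.
With fpc, (1 − n/N)·s²/n ≤ D requires n ≥ n₀/(1 + n₀/N) = 341.1079/(1 + 341.1079/65305) = 339.3354.
Rounding up, n = 340.

340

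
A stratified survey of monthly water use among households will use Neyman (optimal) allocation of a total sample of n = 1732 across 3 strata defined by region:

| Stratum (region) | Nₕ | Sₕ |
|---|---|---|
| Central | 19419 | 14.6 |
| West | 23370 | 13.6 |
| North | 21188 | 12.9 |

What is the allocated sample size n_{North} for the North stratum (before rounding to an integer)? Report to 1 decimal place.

541.2

Neyman allocation: nₕ = n·NₕSₕ / Σⱼ NⱼSⱼ.
Σ NⱼSⱼ = 19419·14.6 + 23370·13.6 + 21188·12.9 = 874674.6.
n_{North} = 1732·21188·12.9 / 874674.6 = 541.2.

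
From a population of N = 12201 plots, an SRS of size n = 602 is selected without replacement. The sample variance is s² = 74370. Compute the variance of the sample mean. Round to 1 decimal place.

117.4

Under SRS without replacement, Var(ȳ) = (1 − f)·s²/n with f = n/N = 602/12201 = 0.04934022.
Var(ȳ) = (1 − 0.04934022)·74370/602 = 0.95065978·123.53821 = 117.4428.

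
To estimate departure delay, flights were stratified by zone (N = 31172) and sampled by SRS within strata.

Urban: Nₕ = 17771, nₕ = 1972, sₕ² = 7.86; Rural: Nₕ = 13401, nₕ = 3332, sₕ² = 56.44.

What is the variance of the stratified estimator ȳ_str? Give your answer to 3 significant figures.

Var(ȳ_str) = Σₕ Wₕ²(1 − fₕ)sₕ²/nₕ with Wₕ = Nₕ/N, N = 31172.
Urban: Wₕ = 0.57009496; term = 0.57009496²·(1 − 0.11096731)·7.86/1972 = 0.0011516692.
Rural: Wₕ = 0.42990504; term = 0.42990504²·(1 − 0.24863816)·56.44/3332 = 0.0023522107.
Sum = 0.0035038799.

0.00350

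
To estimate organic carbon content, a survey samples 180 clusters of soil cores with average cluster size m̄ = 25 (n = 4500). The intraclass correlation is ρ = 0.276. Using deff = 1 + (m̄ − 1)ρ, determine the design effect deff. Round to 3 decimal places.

7.624

deff = 1 + (25 − 1)·0.276 = 1 + 6.624 = 7.624.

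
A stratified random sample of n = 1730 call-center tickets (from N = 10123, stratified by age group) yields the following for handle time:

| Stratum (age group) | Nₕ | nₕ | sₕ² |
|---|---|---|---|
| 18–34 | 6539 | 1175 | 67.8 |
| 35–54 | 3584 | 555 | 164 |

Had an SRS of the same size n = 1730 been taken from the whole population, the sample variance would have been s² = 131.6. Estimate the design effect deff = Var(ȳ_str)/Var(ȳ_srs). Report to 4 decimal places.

Var(ȳ_str) = Σ Wₕ²(1−fₕ)sₕ²/nₕ with Wₕ = Nₕ/10123:
  18–34: (6539/10123)²·(1−1175/6539)·67.8/1175 = 0.019750289
  35–54: (3584/10123)²·(1−555/3584)·164/555 = 0.031303988
  → Var(ȳ_str) = 0.051054277.
Var(ȳ_srs) = (1 − 1730/10123)·131.6/1730 = 0.063069265.
deff = 0.051054277 / 0.063069265 = 0.8095.

0.8095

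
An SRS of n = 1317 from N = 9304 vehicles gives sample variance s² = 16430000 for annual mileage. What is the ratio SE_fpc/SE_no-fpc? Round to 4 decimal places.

f = n/N = 1317/9304 = 0.14155202.
SE_no-fpc = √(s²/n) = 111.69298; SE_fpc = √((1−f)s²/n) = 103.48631.
Ratio = √(1−f) = 0.92652468.

0.9265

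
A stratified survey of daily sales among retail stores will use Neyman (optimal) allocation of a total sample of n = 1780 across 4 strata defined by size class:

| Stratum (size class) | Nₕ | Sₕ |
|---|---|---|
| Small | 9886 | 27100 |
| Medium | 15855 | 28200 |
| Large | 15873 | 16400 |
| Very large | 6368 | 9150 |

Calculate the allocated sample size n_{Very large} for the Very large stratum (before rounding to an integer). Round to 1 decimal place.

Neyman allocation: nₕ = n·NₕSₕ / Σⱼ NⱼSⱼ.
Σ NⱼSⱼ = 9886·27100 + 15855·28200 + 15873·16400 + 6368·9150 = 1.033606 × 10^9.
n_{Very large} = 1780·6368·9150 / (1.033606 × 10^9) = 100.3.

100.3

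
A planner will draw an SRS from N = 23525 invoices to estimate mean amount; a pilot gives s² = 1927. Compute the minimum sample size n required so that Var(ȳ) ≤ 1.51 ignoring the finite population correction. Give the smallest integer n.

Without fpc, n₀ = s²/D = 1927/1.51 = 1276.1589.
Rounding up, n = 1277.

1277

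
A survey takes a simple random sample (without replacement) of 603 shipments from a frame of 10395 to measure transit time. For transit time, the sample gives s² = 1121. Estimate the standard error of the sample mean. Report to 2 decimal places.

1.32

Under SRS without replacement, Var(ȳ) = (1 − f)·s²/n with f = n/N = 603/10395 = 0.05800866.
Var(ȳ) = (1 − 0.05800866)·1121/603 = 0.94199134·1.8590381 = 1.7511978.
SE(ȳ) = √(1.7511978) = 1.32.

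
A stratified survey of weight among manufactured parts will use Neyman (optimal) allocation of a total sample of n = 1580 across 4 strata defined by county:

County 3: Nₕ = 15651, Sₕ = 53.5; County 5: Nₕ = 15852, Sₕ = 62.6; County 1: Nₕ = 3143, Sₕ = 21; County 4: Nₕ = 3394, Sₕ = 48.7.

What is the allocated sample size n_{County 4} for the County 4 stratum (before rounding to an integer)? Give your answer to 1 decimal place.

126.7

Neyman allocation: nₕ = n·NₕSₕ / Σⱼ NⱼSⱼ.
Σ NⱼSⱼ = 15651·53.5 + 15852·62.6 + 3143·21 + 3394·48.7 = 2.0609545 × 10^6.
n_{County 4} = 1580·3394·48.7 / (2.0609545 × 10^6) = 126.7.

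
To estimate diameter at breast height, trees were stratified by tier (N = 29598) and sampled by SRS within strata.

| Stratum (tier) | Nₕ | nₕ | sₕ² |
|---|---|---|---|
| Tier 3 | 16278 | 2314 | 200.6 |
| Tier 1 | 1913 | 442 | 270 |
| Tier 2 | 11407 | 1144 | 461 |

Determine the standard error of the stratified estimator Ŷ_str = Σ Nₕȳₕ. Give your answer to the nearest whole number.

8283

Var(Ŷ_str) = Σₕ Nₕ²(1 − fₕ)sₕ²/nₕ.
Tier 3: 16278²·(1 − 2314/16278)·200.6/2314 = 1.9705092 × 10^7.
Tier 1: 1913²·(1 − 442/1913)·270/442 = 1.7189733 × 10^6.
Tier 2: 11407²·(1 − 1144/11407)·461/1144 = 4.7175952 × 10^7.
Sum = 6.8600017 × 10^7.
SE = √(6.8600017 × 10^7) = 8283.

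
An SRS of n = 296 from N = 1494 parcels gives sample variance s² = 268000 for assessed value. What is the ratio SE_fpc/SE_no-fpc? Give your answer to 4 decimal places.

f = n/N = 296/1494 = 0.19812584.
SE_no-fpc = √(s²/n) = 30.089955; SE_fpc = √((1−f)s²/n) = 26.944781.
Ratio = √(1−f) = 0.89547427.

0.8955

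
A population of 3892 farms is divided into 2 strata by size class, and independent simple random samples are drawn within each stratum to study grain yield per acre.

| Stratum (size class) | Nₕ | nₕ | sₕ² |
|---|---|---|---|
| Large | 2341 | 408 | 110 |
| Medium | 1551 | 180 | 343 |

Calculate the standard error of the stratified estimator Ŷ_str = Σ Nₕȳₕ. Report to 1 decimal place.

2296.1

Var(Ŷ_str) = Σₕ Nₕ²(1 − fₕ)sₕ²/nₕ.
Large: 2341²·(1 − 408/2341)·110/408 = 1.2200167 × 10^6.
Medium: 1551²·(1 − 180/1551)·343/180 = 4.0520134 × 10^6.
Sum = 5.2720301 × 10^6.
SE = √(5.2720301 × 10^6) = 2296.1.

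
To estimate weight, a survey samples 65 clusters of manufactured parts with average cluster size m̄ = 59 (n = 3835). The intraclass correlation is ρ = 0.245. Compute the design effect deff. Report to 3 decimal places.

deff = 1 + (59 − 1)·0.245 = 1 + 14.21 = 15.21.

15.210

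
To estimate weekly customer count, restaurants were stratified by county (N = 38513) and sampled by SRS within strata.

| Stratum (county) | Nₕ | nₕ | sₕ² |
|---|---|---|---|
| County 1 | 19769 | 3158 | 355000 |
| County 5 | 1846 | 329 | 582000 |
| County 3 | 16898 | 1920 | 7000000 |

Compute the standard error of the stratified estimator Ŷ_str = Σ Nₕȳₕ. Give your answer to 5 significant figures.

Var(Ŷ_str) = Σₕ Nₕ²(1 − fₕ)sₕ²/nₕ.
County 1: 19769²·(1 − 3158/19769)·355000/3158 = 3.6914476 × 10^10.
County 5: 1846²·(1 − 329/1846)·582000/329 = 4.9538672 × 10^9.
County 3: 16898²·(1 − 1920/16898)·7000000/1920 = 9.2275401 × 10^11.
Sum = 9.6462235 × 10^11.
SE = √(9.6462235 × 10^11) = 982150.

982150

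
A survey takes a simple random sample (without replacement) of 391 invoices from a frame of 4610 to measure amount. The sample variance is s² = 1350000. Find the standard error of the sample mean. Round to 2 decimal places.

Under SRS without replacement, Var(ȳ) = (1 − f)·s²/n with f = n/N = 391/4610 = 0.08481562.
Var(ȳ) = (1 − 0.08481562)·1350000/391 = 0.91518438·3452.6854 = 3159.8438.
SE(ȳ) = √(3159.8438) = 56.21.

56.21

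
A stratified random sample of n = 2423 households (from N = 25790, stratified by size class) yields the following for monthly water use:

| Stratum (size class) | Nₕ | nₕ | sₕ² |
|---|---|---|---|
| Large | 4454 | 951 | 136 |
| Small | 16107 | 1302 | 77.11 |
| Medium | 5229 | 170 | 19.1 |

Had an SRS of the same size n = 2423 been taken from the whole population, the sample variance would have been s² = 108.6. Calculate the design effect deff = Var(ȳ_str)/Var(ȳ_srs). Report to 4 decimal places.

Var(ȳ_str) = Σ Wₕ²(1−fₕ)sₕ²/nₕ with Wₕ = Nₕ/25790:
  Large: (4454/25790)²·(1−951/4454)·136/951 = 0.0033546411
  Small: (16107/25790)²·(1−1302/16107)·77.11/1302 = 0.021233428
  Medium: (5229/25790)²·(1−170/5229)·19.1/170 = 0.0044685342
  → Var(ȳ_str) = 0.029056603.
Var(ȳ_srs) = (1 − 2423/25790)·108.6/2423 = 0.040609536.
deff = 0.029056603 / 0.040609536 = 0.7155.

0.7155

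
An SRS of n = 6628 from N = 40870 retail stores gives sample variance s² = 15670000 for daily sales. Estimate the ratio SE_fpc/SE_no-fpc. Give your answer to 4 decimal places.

0.9153

f = n/N = 6628/40870 = 0.16217274.
SE_no-fpc = √(s²/n) = 48.623168; SE_fpc = √((1−f)s²/n) = 44.506198.
Ratio = √(1−f) = 0.91532904.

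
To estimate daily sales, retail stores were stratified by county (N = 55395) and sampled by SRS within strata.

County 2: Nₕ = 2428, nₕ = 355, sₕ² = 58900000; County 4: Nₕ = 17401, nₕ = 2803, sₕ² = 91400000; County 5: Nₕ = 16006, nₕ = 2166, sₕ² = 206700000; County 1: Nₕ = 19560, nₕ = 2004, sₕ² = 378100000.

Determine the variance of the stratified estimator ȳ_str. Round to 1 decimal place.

30974.1

Var(ȳ_str) = Σₕ Wₕ²(1 − fₕ)sₕ²/nₕ with Wₕ = Nₕ/N, N = 55395.
County 2: Wₕ = 0.04383067; term = 0.04383067²·(1 − 0.14621087)·58900000/355 = 272.14089.
County 4: Wₕ = 0.31412582; term = 0.31412582²·(1 − 0.16108270)·91400000/2803 = 2699.2899.
County 5: Wₕ = 0.28894305; term = 0.28894305²·(1 − 0.13532425)·206700000/2166 = 6889.0572.
County 1: Wₕ = 0.35310046; term = 0.35310046²·(1 − 0.10245399)·378100000/2004 = 21113.598.
Sum = 30974.086.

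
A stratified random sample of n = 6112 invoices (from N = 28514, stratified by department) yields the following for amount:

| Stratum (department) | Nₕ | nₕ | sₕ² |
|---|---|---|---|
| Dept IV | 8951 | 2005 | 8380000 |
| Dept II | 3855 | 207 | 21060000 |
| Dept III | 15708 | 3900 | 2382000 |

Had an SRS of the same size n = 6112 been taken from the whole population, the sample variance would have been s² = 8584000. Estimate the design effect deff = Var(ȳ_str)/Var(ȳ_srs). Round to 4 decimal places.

2.0108

Var(ȳ_str) = Σ Wₕ²(1−fₕ)sₕ²/nₕ with Wₕ = Nₕ/28514:
  Dept IV: (8951/28514)²·(1−2005/8951)·8380000/2005 = 319.60951
  Dept II: (3855/28514)²·(1−207/3855)·21060000/207 = 1759.7499
  Dept III: (15708/28514)²·(1−3900/15708)·2382000/3900 = 139.33432
  → Var(ȳ_str) = 2218.6937.
Var(ȳ_srs) = (1 − 6112/28514)·8584000/6112 = 1103.4052.
deff = 2218.6937 / 1103.4052 = 2.0108.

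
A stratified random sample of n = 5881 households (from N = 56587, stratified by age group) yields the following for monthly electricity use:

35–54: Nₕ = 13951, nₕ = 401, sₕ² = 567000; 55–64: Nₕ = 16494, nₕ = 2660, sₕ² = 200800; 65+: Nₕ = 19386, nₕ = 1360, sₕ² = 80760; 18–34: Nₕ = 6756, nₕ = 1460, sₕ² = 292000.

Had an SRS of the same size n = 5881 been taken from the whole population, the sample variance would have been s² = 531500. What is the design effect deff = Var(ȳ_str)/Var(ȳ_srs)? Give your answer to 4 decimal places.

1.2048

Var(ȳ_str) = Σ Wₕ²(1−fₕ)sₕ²/nₕ with Wₕ = Nₕ/56587:
  35–54: (13951/56587)²·(1−401/13951)·567000/401 = 83.473761
  55–64: (16494/56587)²·(1−2660/16494)·200800/2660 = 5.3792595
  65+: (19386/56587)²·(1−1360/19386)·80760/1360 = 6.4805466
  18–34: (6756/56587)²·(1−1460/6756)·292000/1460 = 2.2347774
  → Var(ȳ_str) = 97.568345.
Var(ȳ_srs) = (1 − 5881/56587)·531500/5881 = 80.98317.
deff = 97.568345 / 80.98317 = 1.2048.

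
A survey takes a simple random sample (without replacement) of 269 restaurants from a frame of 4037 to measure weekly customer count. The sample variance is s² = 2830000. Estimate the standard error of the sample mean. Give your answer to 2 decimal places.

99.09

Under SRS without replacement, Var(ȳ) = (1 − f)·s²/n with f = n/N = 269/4037 = 0.06663364.
Var(ȳ) = (1 − 0.06663364)·2830000/269 = 0.93336636·10520.446 = 9819.4305.
SE(ȳ) = √(9819.4305) = 99.09.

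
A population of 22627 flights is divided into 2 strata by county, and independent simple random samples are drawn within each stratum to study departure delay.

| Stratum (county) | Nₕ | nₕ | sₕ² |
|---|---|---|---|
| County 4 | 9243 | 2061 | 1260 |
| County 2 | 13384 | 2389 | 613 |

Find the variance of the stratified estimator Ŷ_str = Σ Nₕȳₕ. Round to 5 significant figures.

7.8343 × 10^7

Var(Ŷ_str) = Σₕ Nₕ²(1 − fₕ)sₕ²/nₕ.
County 4: 9243²·(1 − 2061/9243)·1260/2061 = 4.0583632 × 10^7.
County 2: 13384²·(1 − 2389/13384)·613/2389 = 3.7759435 × 10^7.
Sum = 7.8343067 × 10^7.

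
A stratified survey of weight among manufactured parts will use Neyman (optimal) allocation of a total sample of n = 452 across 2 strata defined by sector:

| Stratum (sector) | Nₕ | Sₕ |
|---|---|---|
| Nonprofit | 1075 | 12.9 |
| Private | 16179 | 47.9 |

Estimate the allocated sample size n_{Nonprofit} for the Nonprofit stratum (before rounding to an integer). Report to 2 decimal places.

7.95

Neyman allocation: nₕ = n·NₕSₕ / Σⱼ NⱼSⱼ.
Σ NⱼSⱼ = 1075·12.9 + 16179·47.9 = 788841.6.
n_{Nonprofit} = 452·1075·12.9 / 788841.6 = 7.95.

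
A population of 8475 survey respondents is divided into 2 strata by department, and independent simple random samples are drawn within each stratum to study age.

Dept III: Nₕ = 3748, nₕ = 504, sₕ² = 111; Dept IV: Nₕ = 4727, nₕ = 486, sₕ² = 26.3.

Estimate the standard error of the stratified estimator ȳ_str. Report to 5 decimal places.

0.22888

Var(ȳ_str) = Σₕ Wₕ²(1 − fₕ)sₕ²/nₕ with Wₕ = Nₕ/N, N = 8475.
Dept III: Wₕ = 0.44224189; term = 0.44224189²·(1 − 0.13447172)·111/504 = 0.037281507.
Dept IV: Wₕ = 0.55775811; term = 0.55775811²·(1 − 0.10281362)·26.3/486 = 0.015104068.
Sum = 0.052385575.
SE = √(0.052385575) = 0.22888.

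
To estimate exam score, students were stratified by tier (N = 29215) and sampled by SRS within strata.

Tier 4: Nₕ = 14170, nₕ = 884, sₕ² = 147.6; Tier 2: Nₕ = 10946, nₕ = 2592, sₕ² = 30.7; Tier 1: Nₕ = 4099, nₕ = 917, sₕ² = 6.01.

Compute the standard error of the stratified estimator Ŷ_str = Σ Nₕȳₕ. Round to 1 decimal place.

5709.9

Var(Ŷ_str) = Σₕ Nₕ²(1 − fₕ)sₕ²/nₕ.
Tier 4: 14170²·(1 − 884/14170)·147.6/884 = 3.1433894 × 10^7.
Tier 2: 10946²·(1 − 2592/10946)·30.7/2592 = 1.0830619 × 10^6.
Tier 1: 4099²·(1 − 917/4099)·6.01/917 = 85483.684.
Sum = 3.260244 × 10^7.
SE = √(3.260244 × 10^7) = 5709.9.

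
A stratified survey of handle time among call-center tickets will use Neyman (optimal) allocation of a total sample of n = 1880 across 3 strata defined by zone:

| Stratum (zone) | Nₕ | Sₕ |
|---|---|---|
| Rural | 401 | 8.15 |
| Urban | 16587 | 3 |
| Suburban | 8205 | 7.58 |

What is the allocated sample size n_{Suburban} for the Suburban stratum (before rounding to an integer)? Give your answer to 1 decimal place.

Neyman allocation: nₕ = n·NₕSₕ / Σⱼ NⱼSⱼ.
Σ NⱼSⱼ = 401·8.15 + 16587·3 + 8205·7.58 = 115223.05.
n_{Suburban} = 1880·8205·7.58 / 115223.05 = 1014.8.

1014.8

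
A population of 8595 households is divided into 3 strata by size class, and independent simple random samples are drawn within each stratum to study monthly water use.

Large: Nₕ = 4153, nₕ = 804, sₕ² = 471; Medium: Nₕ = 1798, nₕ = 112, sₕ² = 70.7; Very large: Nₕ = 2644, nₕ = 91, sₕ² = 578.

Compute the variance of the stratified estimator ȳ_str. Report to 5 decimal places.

0.71657

Var(ȳ_str) = Σₕ Wₕ²(1 − fₕ)sₕ²/nₕ with Wₕ = Nₕ/N, N = 8595.
Large: Wₕ = 0.48318790; term = 0.48318790²·(1 − 0.19359499)·471/804 = 0.11029357.
Medium: Wₕ = 0.20919139; term = 0.20919139²·(1 − 0.06229143)·70.7/112 = 0.025903407.
Very large: Wₕ = 0.30762071; term = 0.30762071²·(1 − 0.03441755)·578/91 = 0.58037267.
Sum = 0.71656965.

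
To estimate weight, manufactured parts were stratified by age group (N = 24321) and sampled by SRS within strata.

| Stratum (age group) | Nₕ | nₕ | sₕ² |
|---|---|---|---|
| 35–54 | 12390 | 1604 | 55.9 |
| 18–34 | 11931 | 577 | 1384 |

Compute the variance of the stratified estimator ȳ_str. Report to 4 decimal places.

0.5572

Var(ȳ_str) = Σₕ Wₕ²(1 − fₕ)sₕ²/nₕ with Wₕ = Nₕ/N, N = 24321.
35–54: Wₕ = 0.50943629; term = 0.50943629²·(1 − 0.12945924)·55.9/1604 = 0.0078736537.
18–34: Wₕ = 0.49056371; term = 0.49056371²·(1 − 0.04836141)·1384/577 = 0.54931715.
Sum = 0.5571908.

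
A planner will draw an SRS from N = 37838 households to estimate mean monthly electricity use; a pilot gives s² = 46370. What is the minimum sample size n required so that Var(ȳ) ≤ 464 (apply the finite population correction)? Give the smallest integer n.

Without fpc, n₀ = s²/D = 46370/464 = 99.9353.
With fpc, (1 − n/N)·s²/n ≤ D requires n ≥ n₀/(1 + n₀/N) = 99.9353/(1 + 99.9353/37838) = 99.6721.
Rounding up, n = 100.

100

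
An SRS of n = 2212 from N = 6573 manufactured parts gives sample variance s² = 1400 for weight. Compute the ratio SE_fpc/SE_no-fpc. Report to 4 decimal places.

0.8145

f = n/N = 2212/6573 = 0.33652822.
SE_no-fpc = √(s²/n) = 0.79555728; SE_fpc = √((1−f)s²/n) = 0.64801146.
Ratio = √(1−f) = 0.81453777.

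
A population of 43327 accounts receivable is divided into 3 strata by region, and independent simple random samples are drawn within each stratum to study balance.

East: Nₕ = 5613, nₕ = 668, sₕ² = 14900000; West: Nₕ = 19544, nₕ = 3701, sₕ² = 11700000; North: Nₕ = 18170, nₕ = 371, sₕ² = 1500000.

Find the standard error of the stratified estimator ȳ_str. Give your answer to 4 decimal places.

Var(ȳ_str) = Σₕ Wₕ²(1 − fₕ)sₕ²/nₕ with Wₕ = Nₕ/N, N = 43327.
East: Wₕ = 0.12954970; term = 0.12954970²·(1 − 0.11900944)·14900000/668 = 329.80247.
West: Wₕ = 0.45108131; term = 0.45108131²·(1 − 0.18936758)·11700000/3701 = 521.43528.
North: Wₕ = 0.41936898; term = 0.41936898²·(1 − 0.02041827)·1500000/371 = 696.54735.
Sum = 1547.7851.
SE = √(1547.7851) = 39.3419.

39.3419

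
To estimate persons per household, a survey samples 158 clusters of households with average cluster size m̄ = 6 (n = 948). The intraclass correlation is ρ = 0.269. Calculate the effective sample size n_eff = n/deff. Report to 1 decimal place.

deff = 1 + (6 − 1)·0.269 = 1 + 1.345 = 2.345.
n_eff = 948 / 2.345 = 404.3.

404.3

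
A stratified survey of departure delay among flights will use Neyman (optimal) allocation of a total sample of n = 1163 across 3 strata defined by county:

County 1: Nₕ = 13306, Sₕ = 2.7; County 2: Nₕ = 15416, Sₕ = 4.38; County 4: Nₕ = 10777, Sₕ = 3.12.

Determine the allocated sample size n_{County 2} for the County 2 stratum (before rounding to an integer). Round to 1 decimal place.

Neyman allocation: nₕ = n·NₕSₕ / Σⱼ NⱼSⱼ.
Σ NⱼSⱼ = 13306·2.7 + 15416·4.38 + 10777·3.12 = 137072.52.
n_{County 2} = 1163·15416·4.38 / 137072.52 = 572.9.

572.9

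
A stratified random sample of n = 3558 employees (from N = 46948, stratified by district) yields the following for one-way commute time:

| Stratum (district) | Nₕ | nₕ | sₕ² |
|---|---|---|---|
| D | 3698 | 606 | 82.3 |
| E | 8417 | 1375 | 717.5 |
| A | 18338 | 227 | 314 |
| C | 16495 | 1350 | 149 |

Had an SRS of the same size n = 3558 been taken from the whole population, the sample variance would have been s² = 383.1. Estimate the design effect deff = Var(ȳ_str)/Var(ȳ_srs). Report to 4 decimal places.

2.3683

Var(ȳ_str) = Σ Wₕ²(1−fₕ)sₕ²/nₕ with Wₕ = Nₕ/46948:
  D: (3698/46948)²·(1−606/3698)·82.3/606 = 7.0452987 × 10^-4
  E: (8417/46948)²·(1−1375/8417)·717.5/1375 = 0.014032607
  A: (18338/46948)²·(1−227/18338)·314/227 = 0.20843181
  C: (16495/46948)²·(1−1350/16495)·149/1350 = 0.012509499
  → Var(ȳ_str) = 0.23567845.
Var(ȳ_srs) = (1 − 3558/46948)·383.1/3558 = 0.099512758.
deff = 0.23567845 / 0.099512758 = 2.3683.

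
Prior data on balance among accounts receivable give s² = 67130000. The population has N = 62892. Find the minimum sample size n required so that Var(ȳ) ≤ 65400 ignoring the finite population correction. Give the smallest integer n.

Without fpc, n₀ = s²/D = 67130000/65400 = 1026.4526.
Rounding up, n = 1027.

1027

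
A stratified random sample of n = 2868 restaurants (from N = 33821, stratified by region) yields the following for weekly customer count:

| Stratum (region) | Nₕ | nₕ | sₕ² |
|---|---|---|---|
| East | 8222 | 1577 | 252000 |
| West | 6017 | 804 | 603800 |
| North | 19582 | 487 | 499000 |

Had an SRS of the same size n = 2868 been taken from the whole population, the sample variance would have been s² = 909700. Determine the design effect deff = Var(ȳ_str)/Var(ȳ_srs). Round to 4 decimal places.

Var(ȳ_str) = Σ Wₕ²(1−fₕ)sₕ²/nₕ with Wₕ = Nₕ/33821:
  East: (8222/33821)²·(1−1577/8222)·252000/1577 = 7.6325282
  West: (6017/33821)²·(1−804/6017)·603800/804 = 20.593583
  North: (19582/33821)²·(1−487/19582)·499000/487 = 334.94647
  → Var(ȳ_str) = 363.17258.
Var(ȳ_srs) = (1 − 2868/33821)·909700/2868 = 290.29219.
deff = 363.17258 / 290.29219 = 1.2511.

1.2511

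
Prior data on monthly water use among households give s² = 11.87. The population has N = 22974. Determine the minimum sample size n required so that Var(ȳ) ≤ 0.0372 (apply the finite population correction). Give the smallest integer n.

315

Without fpc, n₀ = s²/D = 11.87/0.0372 = 319.0860.
With fpc, (1 − n/N)·s²/n ≤ D requires n ≥ n₀/(1 + n₀/N) = 319.0860/(1 + 319.0860/22974) = 314.7149.
Rounding up, n = 315.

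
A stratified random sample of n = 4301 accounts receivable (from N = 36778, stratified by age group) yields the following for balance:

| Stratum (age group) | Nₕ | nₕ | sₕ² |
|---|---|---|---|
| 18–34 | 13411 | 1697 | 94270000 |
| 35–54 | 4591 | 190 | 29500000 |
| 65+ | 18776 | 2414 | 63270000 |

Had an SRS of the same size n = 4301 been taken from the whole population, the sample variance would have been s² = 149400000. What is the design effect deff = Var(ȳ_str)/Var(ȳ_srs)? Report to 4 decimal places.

Var(ȳ_str) = Σ Wₕ²(1−fₕ)sₕ²/nₕ with Wₕ = Nₕ/36778:
  18–34: (13411/36778)²·(1−1697/13411)·94270000/1697 = 6451.8139
  35–54: (4591/36778)²·(1−190/4591)·29500000/190 = 2319.2676
  65+: (18776/36778)²·(1−2414/18776)·63270000/2414 = 5952.8346
  → Var(ȳ_str) = 14723.916.
Var(ȳ_srs) = (1 − 4301/36778)·149400000/4301 = 30673.897.
deff = 14723.916 / 30673.897 = 0.4800.

0.4800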